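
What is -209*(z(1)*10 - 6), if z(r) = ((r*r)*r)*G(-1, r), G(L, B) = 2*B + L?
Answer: -836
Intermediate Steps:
G(L, B) = L + 2*B
z(r) = r**3*(-1 + 2*r) (z(r) = ((r*r)*r)*(-1 + 2*r) = (r**2*r)*(-1 + 2*r) = r**3*(-1 + 2*r))
-209*(z(1)*10 - 6) = -209*((1**3*(-1 + 2*1))*10 - 6) = -209*((1*(-1 + 2))*10 - 6) = -209*((1*1)*10 - 6) = -209*(1*10 - 6) = -209*(10 - 6) = -209*4 = -836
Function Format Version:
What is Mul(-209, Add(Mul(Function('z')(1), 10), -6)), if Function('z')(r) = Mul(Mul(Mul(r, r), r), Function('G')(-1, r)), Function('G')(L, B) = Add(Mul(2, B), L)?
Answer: -836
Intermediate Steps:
Function('G')(L, B) = Add(L, Mul(2, B))
Function('z')(r) = Mul(Pow(r, 3), Add(-1, Mul(2, r))) (Function('z')(r) = Mul(Mul(Mul(r, r), r), Add(-1, Mul(2, r))) = Mul(Mul(Pow(r, 2), r), Add(-1, Mul(2, r))) = Mul(Pow(r, 3), Add(-1, Mul(2, r))))
Mul(-209, Add(Mul(Function('z')(1), 10), -6)) = Mul(-209, Add(Mul(Mul(Pow(1, 3), Add(-1, Mul(2, 1))), 10), -6)) = Mul(-209, Add(Mul(Mul(1, Add(-1, 2)), 10), -6)) = Mul(-209, Add(Mul(Mul(1, 1), 10), -6)) = Mul(-209, Add(Mul(1, 10), -6)) = Mul(-209, Add(10, -6)) = Mul(-209, 4) = -836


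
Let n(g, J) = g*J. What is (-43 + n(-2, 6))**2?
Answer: 3025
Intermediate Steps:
n(g, J) = J*g
(-43 + n(-2, 6))**2 = (-43 + 6*(-2))**2 = (-43 - 12)**2 = (-55)**2 = 3025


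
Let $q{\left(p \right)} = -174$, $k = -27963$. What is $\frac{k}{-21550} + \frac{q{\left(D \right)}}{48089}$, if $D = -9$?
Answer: $\frac{1340963007}{1036317950} \approx 1.294$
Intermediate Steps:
$\frac{k}{-21550} + \frac{q{\left(D \right)}}{48089} = - \frac{27963}{-21550} - \frac{174}{48089} = \left(-27963\right) \left(- \frac{1}{21550}\right) - \frac{174}{48089} = \frac{27963}{21550} - \frac{174}{48089} = \frac{1340963007}{1036317950}$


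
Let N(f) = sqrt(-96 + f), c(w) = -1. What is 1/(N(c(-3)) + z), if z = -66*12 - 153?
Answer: -945/893122 - I*sqrt(97)/893122 ≈ -0.0010581 - 1.1027e-5*I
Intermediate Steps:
z = -945 (z = -792 - 153 = -945)
1/(N(c(-3)) + z) = 1/(sqrt(-96 - 1) - 945) = 1/(sqrt(-97) - 945) = 1/(I*sqrt(97) - 945) = 1/(-945 + I*sqrt(97))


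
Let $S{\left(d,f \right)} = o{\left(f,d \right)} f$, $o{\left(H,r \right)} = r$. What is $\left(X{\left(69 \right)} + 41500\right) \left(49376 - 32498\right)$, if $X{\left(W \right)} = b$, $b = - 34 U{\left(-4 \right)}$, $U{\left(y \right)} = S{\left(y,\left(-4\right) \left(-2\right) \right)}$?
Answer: $718800264$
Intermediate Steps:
$S{\left(d,f \right)} = d f$
$U{\left(y \right)} = 8 y$ ($U{\left(y \right)} = y \left(\left(-4\right) \left(-2\right)\right) = y 8 = 8 y$)
$b = 1088$ ($b = - 34 \cdot 8 \left(-4\right) = \left(-34\right) \left(-32\right) = 1088$)
$X{\left(W \right)} = 1088$
$\left(X{\left(69 \right)} + 41500\right) \left(49376 - 32498\right) = \left(1088 + 41500\right) \left(49376 - 32498\right) = 42588 \cdot 16878 = 718800264$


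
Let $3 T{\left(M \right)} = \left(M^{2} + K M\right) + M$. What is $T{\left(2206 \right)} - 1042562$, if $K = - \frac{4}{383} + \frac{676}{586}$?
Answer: $\frac{195651331456}{336657} \approx 5.8116 \cdot 10^{5}$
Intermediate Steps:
$K = \frac{128282}{112219}$ ($K = \left(-4\right) \frac{1}{383} + 676 \cdot \frac{1}{586} = - \frac{4}{383} + \frac{338}{293} = \frac{128282}{112219} \approx 1.1431$)
$T{\left(M \right)} = \frac{M^{2}}{3} + \frac{80167 M}{112219}$ ($T{\left(M \right)} = \frac{\left(M^{2} + \frac{128282 M}{112219}\right) + M}{3} = \frac{M^{2} + \frac{240501 M}{112219}}{3} = \frac{M^{2}}{3} + \frac{80167 M}{112219}$)
$T{\left(2206 \right)} - 1042562 = \frac{1}{336657} \cdot 2206 \left(240501 + 112219 \cdot 2206\right) - 1042562 = \frac{1}{336657} \cdot 2206 \left(240501 + 247555114\right) - 1042562 = \frac{1}{336657} \cdot 2206 \cdot 247795615 - 1042562 = \frac{546637126690}{336657} - 1042562 = \frac{195651331456}{336657}$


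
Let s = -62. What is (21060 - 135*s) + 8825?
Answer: 38255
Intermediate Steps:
(21060 - 135*s) + 8825 = (21060 - 135*(-62)) + 8825 = (21060 + 8370) + 8825 = 29430 + 8825 = 38255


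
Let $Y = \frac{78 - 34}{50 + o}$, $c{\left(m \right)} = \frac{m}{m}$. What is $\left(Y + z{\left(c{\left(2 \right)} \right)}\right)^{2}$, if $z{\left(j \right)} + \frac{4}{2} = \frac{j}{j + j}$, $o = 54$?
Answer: $\frac{196}{169} \approx 1.1598$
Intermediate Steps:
$c{\left(m \right)} = 1$
$z{\left(j \right)} = - \frac{3}{2}$ ($z{\left(j \right)} = -2 + \frac{j}{j + j} = -2 + \frac{j}{2 j} = -2 + \frac{1}{2 j} j = -2 + \frac{1}{2} = - \frac{3}{2}$)
$Y = \frac{11}{26}$ ($Y = \frac{78 - 34}{50 + 54} = \frac{44}{104} = 44 \cdot \frac{1}{104} = \frac{11}{26} \approx 0.42308$)
$\left(Y + z{\left(c{\left(2 \right)} \right)}\right)^{2} = \left(\frac{11}{26} - \frac{3}{2}\right)^{2} = \left(- \frac{14}{13}\right)^{2} = \frac{196}{169}$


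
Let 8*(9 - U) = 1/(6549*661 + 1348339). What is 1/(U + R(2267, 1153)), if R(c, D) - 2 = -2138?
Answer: -45417824/96603711649 ≈ -0.00047015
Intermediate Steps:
R(c, D) = -2136 (R(c, D) = 2 - 2138 = -2136)
U = 408760415/45417824 (U = 9 - 1/(8*(6549*661 + 1348339)) = 9 - 1/(8*(4328889 + 1348339)) = 9 - ⅛/5677228 = 9 - ⅛*1/5677228 = 9 - 1/45417824 = 408760415/45417824 ≈ 9.0000)
1/(U + R(2267, 1153)) = 1/(408760415/45417824 - 2136) = 1/(-96603711649/45417824) = -45417824/96603711649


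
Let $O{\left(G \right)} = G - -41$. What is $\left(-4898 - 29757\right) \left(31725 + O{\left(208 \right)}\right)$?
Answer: $-1108058970$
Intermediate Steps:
$O{\left(G \right)} = 41 + G$ ($O{\left(G \right)} = G + 41 = 41 + G$)
$\left(-4898 - 29757\right) \left(31725 + O{\left(208 \right)}\right) = \left(-4898 - 29757\right) \left(31725 + \left(41 + 208\right)\right) = - 34655 \left(31725 + 249\right) = \left(-34655\right) 31974 = -1108058970$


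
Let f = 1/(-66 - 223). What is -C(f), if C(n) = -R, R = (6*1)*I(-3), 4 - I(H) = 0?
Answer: 24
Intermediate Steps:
I(H) = 4 (I(H) = 4 - 1*0 = 4 + 0 = 4)
f = -1/289 (f = 1/(-289) = -1/289 ≈ -0.0034602)
R = 24 (R = (6*1)*4 = 6*4 = 24)
C(n) = -24 (C(n) = -1*24 = -24)
-C(f) = -1*(-24) = 24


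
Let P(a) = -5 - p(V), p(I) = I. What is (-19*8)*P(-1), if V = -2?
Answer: 456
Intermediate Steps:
P(a) = -3 (P(a) = -5 - 1*(-2) = -5 + 2 = -3)
(-19*8)*P(-1) = -19*8*(-3) = -152*(-3) = 456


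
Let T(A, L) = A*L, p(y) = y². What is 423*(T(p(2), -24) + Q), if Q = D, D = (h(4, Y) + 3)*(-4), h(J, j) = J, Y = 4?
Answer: -52452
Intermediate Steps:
D = -28 (D = (4 + 3)*(-4) = 7*(-4) = -28)
Q = -28
423*(T(p(2), -24) + Q) = 423*(2²*(-24) - 28) = 423*(4*(-24) - 28) = 423*(-96 - 28) = 423*(-124) = -52452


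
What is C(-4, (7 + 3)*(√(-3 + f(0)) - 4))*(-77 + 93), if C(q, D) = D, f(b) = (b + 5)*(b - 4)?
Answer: -640 + 160*I*√23 ≈ -640.0 + 767.33*I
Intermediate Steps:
f(b) = (-4 + b)*(5 + b) (f(b) = (5 + b)*(-4 + b) = (-4 + b)*(5 + b))
C(-4, (7 + 3)*(√(-3 + f(0)) - 4))*(-77 + 93) = ((7 + 3)*(√(-3 + (-20 + 0 + 0²)) - 4))*(-77 + 93) = (10*(√(-3 + (-20 + 0 + 0)) - 4))*16 = (10*(√(-3 - 20) - 4))*16 = (10*(√(-23) - 4))*16 = (10*(I*√23 - 4))*16 = (10*(-4 + I*√23))*16 = (-40 + 10*I*√23)*16 = -640 + 160*I*√23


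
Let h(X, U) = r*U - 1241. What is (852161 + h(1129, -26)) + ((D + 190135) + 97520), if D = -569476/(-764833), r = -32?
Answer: 871456643507/764833 ≈ 1.1394e+6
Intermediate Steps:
h(X, U) = -1241 - 32*U (h(X, U) = -32*U - 1241 = -1241 - 32*U)
D = 569476/764833 (D = -569476*(-1/764833) = 569476/764833 ≈ 0.74458)
(852161 + h(1129, -26)) + ((D + 190135) + 97520) = (852161 + (-1241 - 32*(-26))) + ((569476/764833 + 190135) + 97520) = (852161 + (-1241 + 832)) + (145422091931/764833 + 97520) = (852161 - 409) + 220008606091/764833 = 851752 + 220008606091/764833 = 871456643507/764833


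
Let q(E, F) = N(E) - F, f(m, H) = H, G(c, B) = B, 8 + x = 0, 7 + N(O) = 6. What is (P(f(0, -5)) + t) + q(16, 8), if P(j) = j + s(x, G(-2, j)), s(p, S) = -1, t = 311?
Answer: 296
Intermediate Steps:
N(O) = -1 (N(O) = -7 + 6 = -1)
x = -8 (x = -8 + 0 = -8)
q(E, F) = -1 - F
P(j) = -1 + j (P(j) = j - 1 = -1 + j)
(P(f(0, -5)) + t) + q(16, 8) = ((-1 - 5) + 311) + (-1 - 1*8) = (-6 + 311) + (-1 - 8) = 305 - 9 = 296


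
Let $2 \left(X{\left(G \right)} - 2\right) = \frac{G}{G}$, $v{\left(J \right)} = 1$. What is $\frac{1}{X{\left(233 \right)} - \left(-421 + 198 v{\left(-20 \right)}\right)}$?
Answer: $\frac{2}{451} \approx 0.0044346$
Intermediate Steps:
$X{\left(G \right)} = \frac{5}{2}$ ($X{\left(G \right)} = 2 + \frac{G \frac{1}{G}}{2} = 2 + \frac{1}{2} \cdot 1 = 2 + \frac{1}{2} = \frac{5}{2}$)
$\frac{1}{X{\left(233 \right)} - \left(-421 + 198 v{\left(-20 \right)}\right)} = \frac{1}{\frac{5}{2} + \left(\left(-198\right) 1 + 421\right)} = \frac{1}{\frac{5}{2} + \left(-198 + 421\right)} = \frac{1}{\frac{5}{2} + 223} = \frac{1}{\frac{451}{2}} = \frac{2}{451}$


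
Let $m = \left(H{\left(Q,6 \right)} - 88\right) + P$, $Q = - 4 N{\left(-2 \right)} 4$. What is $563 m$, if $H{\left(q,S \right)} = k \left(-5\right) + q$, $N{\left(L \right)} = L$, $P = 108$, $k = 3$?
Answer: $20831$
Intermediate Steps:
$Q = 32$ ($Q = \left(-4\right) \left(-2\right) 4 = 8 \cdot 4 = 32$)
$H{\left(q,S \right)} = -15 + q$ ($H{\left(q,S \right)} = 3 \left(-5\right) + q = -15 + q$)
$m = 37$ ($m = \left(\left(-15 + 32\right) - 88\right) + 108 = \left(17 - 88\right) + 108 = -71 + 108 = 37$)
$563 m = 563 \cdot 37 = 20831$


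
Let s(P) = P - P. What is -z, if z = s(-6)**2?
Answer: 0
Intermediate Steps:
s(P) = 0
z = 0 (z = 0**2 = 0)
-z = -1*0 = 0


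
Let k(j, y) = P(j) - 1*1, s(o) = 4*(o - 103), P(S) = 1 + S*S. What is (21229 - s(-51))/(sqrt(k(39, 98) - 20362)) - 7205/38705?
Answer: -1441/7741 - 21845*I*sqrt(18841)/18841 ≈ -0.18615 - 159.15*I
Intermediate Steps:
P(S) = 1 + S**2
s(o) = -412 + 4*o (s(o) = 4*(-103 + o) = -412 + 4*o)
k(j, y) = j**2 (k(j, y) = (1 + j**2) - 1*1 = (1 + j**2) - 1 = j**2)
(21229 - s(-51))/(sqrt(k(39, 98) - 20362)) - 7205/38705 = (21229 - (-412 + 4*(-51)))/(sqrt(39**2 - 20362)) - 7205/38705 = (21229 - (-412 - 204))/(sqrt(1521 - 20362)) - 7205*1/38705 = (21229 - 1*(-616))/(sqrt(-18841)) - 1441/7741 = (21229 + 616)/((I*sqrt(18841))) - 1441/7741 = 21845*(-I*sqrt(18841)/18841) - 1441/7741 = -21845*I*sqrt(18841)/18841 - 1441/7741 = -1441/7741 - 21845*I*sqrt(18841)/18841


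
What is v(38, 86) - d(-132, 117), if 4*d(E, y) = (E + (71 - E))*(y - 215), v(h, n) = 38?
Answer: 3555/2 ≈ 1777.5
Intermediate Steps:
d(E, y) = -15265/4 + 71*y/4 (d(E, y) = ((E + (71 - E))*(y - 215))/4 = (71*(-215 + y))/4 = (-15265 + 71*y)/4 = -15265/4 + 71*y/4)
v(38, 86) - d(-132, 117) = 38 - (-15265/4 + (71/4)*117) = 38 - (-15265/4 + 8307/4) = 38 - 1*(-3479/2) = 38 + 3479/2 = 3555/2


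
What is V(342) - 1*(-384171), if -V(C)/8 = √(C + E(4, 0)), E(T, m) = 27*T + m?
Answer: 384171 - 120*√2 ≈ 3.8400e+5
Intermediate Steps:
E(T, m) = m + 27*T
V(C) = -8*√(108 + C) (V(C) = -8*√(C + (0 + 27*4)) = -8*√(C + (0 + 108)) = -8*√(C + 108) = -8*√(108 + C))
V(342) - 1*(-384171) = -8*√(108 + 342) - 1*(-384171) = -120*√2 + 384171 = 384171 - 120*√2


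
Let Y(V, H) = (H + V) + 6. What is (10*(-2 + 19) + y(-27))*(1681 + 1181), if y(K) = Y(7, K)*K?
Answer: 1568376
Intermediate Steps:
Y(V, H) = 6 + H + V
y(K) = K*(13 + K) (y(K) = (6 + K + 7)*K = (13 + K)*K = K*(13 + K))
(10*(-2 + 19) + y(-27))*(1681 + 1181) = (10*(-2 + 19) - 27*(13 - 27))*(1681 + 1181) = (10*17 - 27*(-14))*2862 = (170 + 378)*2862 = 548*2862 = 1568376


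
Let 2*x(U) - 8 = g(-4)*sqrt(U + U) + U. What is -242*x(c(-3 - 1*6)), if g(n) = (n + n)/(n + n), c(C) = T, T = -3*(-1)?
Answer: -1331 - 121*sqrt(6) ≈ -1627.4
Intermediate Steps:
T = 3
c(C) = 3
g(n) = 1 (g(n) = (2*n)/((2*n)) = (2*n)*(1/(2*n)) = 1)
x(U) = 4 + U/2 + sqrt(2)*sqrt(U)/2 (x(U) = 4 + (1*sqrt(U + U) + U)/2 = 4 + (1*sqrt(2*U) + U)/2 = 4 + (1*(sqrt(2)*sqrt(U)) + U)/2 = 4 + (sqrt(2)*sqrt(U) + U)/2 = 4 + (U + sqrt(2)*sqrt(U))/2 = 4 + (U/2 + sqrt(2)*sqrt(U)/2) = 4 + U/2 + sqrt(2)*sqrt(U)/2)
-242*x(c(-3 - 1*6)) = -242*(4 + (1/2)*3 + sqrt(2)*sqrt(3)/2) = -242*(4 + 3/2 + sqrt(6)/2) = -242*(11/2 + sqrt(6)/2) = -1331 - 121*sqrt(6)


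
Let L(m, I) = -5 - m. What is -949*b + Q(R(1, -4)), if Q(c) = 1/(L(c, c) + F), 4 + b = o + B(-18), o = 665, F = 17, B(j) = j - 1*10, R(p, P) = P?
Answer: -9611471/16 ≈ -6.0072e+5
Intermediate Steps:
B(j) = -10 + j (B(j) = j - 10 = -10 + j)
b = 633 (b = -4 + (665 + (-10 - 18)) = -4 + (665 - 28) = -4 + 637 = 633)
Q(c) = 1/(12 - c) (Q(c) = 1/((-5 - c) + 17) = 1/(12 - c))
-949*b + Q(R(1, -4)) = -949*633 - 1/(-12 - 4) = -600717 - 1/(-16) = -600717 - 1*(-1/16) = -600717 + 1/16 = -9611471/16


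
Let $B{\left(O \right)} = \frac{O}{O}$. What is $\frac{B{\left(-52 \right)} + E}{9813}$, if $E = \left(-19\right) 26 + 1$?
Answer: $- \frac{164}{3271} \approx -0.050138$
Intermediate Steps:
$E = -493$ ($E = -494 + 1 = -493$)
$B{\left(O \right)} = 1$
$\frac{B{\left(-52 \right)} + E}{9813} = \frac{1 - 493}{9813} = \left(-492\right) \frac{1}{9813} = - \frac{164}{3271}$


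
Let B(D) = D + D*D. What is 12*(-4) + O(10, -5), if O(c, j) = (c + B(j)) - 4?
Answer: -22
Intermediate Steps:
B(D) = D + D**2
O(c, j) = -4 + c + j*(1 + j) (O(c, j) = (c + j*(1 + j)) - 4 = -4 + c + j*(1 + j))
12*(-4) + O(10, -5) = 12*(-4) + (-4 + 10 - 5*(1 - 5)) = -48 + (-4 + 10 - 5*(-4)) = -48 + (-4 + 10 + 20) = -48 + 26 = -22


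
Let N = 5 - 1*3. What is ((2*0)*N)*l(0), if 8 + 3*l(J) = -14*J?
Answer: 0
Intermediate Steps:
l(J) = -8/3 - 14*J/3 (l(J) = -8/3 + (-14*J)/3 = -8/3 - 14*J/3)
N = 2 (N = 5 - 3 = 2)
((2*0)*N)*l(0) = ((2*0)*2)*(-8/3 - 14/3*0) = (0*2)*(-8/3 + 0) = 0*(-8/3) = 0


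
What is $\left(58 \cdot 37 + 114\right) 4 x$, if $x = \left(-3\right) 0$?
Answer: $0$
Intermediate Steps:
$x = 0$
$\left(58 \cdot 37 + 114\right) 4 x = \left(58 \cdot 37 + 114\right) 4 \cdot 0 = \left(2146 + 114\right) 0 = 2260 \cdot 0 = 0$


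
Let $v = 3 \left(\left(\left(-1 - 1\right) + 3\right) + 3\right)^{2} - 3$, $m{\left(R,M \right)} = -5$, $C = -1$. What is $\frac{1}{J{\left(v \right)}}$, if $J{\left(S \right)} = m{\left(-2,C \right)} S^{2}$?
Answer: $- \frac{1}{10125} \approx -9.8765 \cdot 10^{-5}$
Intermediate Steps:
$v = 45$ ($v = 3 \left(\left(-2 + 3\right) + 3\right)^{2} - 3 = 3 \left(1 + 3\right)^{2} - 3 = 3 \cdot 4^{2} - 3 = 3 \cdot 16 - 3 = 48 - 3 = 45$)
$J{\left(S \right)} = - 5 S^{2}$
$\frac{1}{J{\left(v \right)}} = \frac{1}{\left(-5\right) 45^{2}} = \frac{1}{\left(-5\right) 2025} = \frac{1}{-10125} = - \frac{1}{10125}$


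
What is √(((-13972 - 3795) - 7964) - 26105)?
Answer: 2*I*√12959 ≈ 227.68*I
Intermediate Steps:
√(((-13972 - 3795) - 7964) - 26105) = √((-17767 - 7964) - 26105) = √(-25731 - 26105) = √(-51836) = 2*I*√12959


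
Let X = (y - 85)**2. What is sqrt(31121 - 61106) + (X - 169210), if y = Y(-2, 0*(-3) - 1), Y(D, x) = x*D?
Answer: -162321 + I*sqrt(29985) ≈ -1.6232e+5 + 173.16*I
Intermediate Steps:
Y(D, x) = D*x
y = 2 (y = -2*(0*(-3) - 1) = -2*(0 - 1) = -2*(-1) = 2)
X = 6889 (X = (2 - 85)**2 = (-83)**2 = 6889)
sqrt(31121 - 61106) + (X - 169210) = sqrt(31121 - 61106) + (6889 - 169210) = sqrt(-29985) - 162321 = I*sqrt(29985) - 162321 = -162321 + I*sqrt(29985)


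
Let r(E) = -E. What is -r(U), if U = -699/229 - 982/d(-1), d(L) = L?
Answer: 224179/229 ≈ 978.95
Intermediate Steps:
U = 224179/229 (U = -699/229 - 982/(-1) = -699*1/229 - 982*(-1) = -699/229 + 982 = 224179/229 ≈ 978.95)
-r(U) = -(-1)*224179/229 = -1*(-224179/229) = 224179/229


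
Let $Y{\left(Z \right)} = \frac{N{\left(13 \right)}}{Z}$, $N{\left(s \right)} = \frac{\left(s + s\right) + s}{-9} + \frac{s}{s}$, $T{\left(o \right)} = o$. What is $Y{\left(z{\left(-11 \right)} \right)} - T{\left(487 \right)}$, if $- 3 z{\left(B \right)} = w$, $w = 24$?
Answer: $- \frac{5839}{12} \approx -486.58$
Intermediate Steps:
$z{\left(B \right)} = -8$ ($z{\left(B \right)} = \left(- \frac{1}{3}\right) 24 = -8$)
$N{\left(s \right)} = 1 - \frac{s}{3}$ ($N{\left(s \right)} = \left(2 s + s\right) \left(- \frac{1}{9}\right) + 1 = 3 s \left(- \frac{1}{9}\right) + 1 = - \frac{s}{3} + 1 = 1 - \frac{s}{3}$)
$Y{\left(Z \right)} = - \frac{10}{3 Z}$ ($Y{\left(Z \right)} = \frac{1 - \frac{13}{3}}{Z} = - \frac{10}{3 Z}$)
$Y{\left(z{\left(-11 \right)} \right)} - T{\left(487 \right)} = - \frac{10}{3 \left(-8\right)} - 487 = \left(- \frac{10}{3}\right) \left(- \frac{1}{8}\right) - 487 = \frac{5}{12} - 487 = - \frac{5839}{12}$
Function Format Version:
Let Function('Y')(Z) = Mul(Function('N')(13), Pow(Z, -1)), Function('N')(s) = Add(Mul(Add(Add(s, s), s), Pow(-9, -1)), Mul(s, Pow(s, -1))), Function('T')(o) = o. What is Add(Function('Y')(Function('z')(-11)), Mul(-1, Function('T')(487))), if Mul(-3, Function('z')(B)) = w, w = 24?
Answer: Rational(-5839, 12) ≈ -486.58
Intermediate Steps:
Function('z')(B) = -8 (Function('z')(B) = Mul(Rational(-1, 3), 24) = -8)
Function('N')(s) = Add(1, Mul(Rational(-1, 3), s)) (Function('N')(s) = Add(Mul(Add(Mul(2, s), s), Rational(-1, 9)), 1) = Add(Mul(Mul(3, s), Rational(-1, 9)), 1) = Add(Mul(Rational(-1, 3), s), 1) = Add(1, Mul(Rational(-1, 3), s)))
Function('Y')(Z) = Mul(Rational(-10, 3), Pow(Z, -1)) (Function('Y')(Z) = Mul(Add(1, Mul(Rational(-1, 3), 13)), Pow(Z, -1)) = Mul(Add(1, Rational(-13, 3)), Pow(Z, -1)) = Mul(Rational(-10, 3), Pow(Z, -1)))
Add(Function('Y')(Function('z')(-11)), Mul(-1, Function('T')(487))) = Add(Mul(Rational(-10, 3), Pow(-8, -1)), Mul(-1, 487)) = Add(Mul(Rational(-10, 3), Rational(-1, 8)), -487) = Add(Rational(5, 12), -487) = Rational(-5839, 12)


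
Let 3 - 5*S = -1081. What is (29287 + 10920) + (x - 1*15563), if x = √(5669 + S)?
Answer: 24644 + √147145/5 ≈ 24721.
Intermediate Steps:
S = 1084/5 (S = ⅗ - ⅕*(-1081) = ⅗ + 1081/5 = 1084/5 ≈ 216.80)
x = √147145/5 (x = √(5669 + 1084/5) = √(29429/5) = √147145/5 ≈ 76.719)
(29287 + 10920) + (x - 1*15563) = (29287 + 10920) + (√147145/5 - 1*15563) = 40207 + (√147145/5 - 15563) = 40207 + (-15563 + √147145/5) = 24644 + √147145/5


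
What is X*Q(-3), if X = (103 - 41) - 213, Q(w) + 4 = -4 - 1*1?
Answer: 1359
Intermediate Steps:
Q(w) = -9 (Q(w) = -4 + (-4 - 1*1) = -4 + (-4 - 1) = -4 - 5 = -9)
X = -151 (X = 62 - 213 = -151)
X*Q(-3) = -151*(-9) = 1359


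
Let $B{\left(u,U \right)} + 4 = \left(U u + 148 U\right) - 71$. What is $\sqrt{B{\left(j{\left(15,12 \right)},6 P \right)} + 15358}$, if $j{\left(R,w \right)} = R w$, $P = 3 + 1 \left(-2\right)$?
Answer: $\sqrt{17251} \approx 131.34$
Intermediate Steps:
$P = 1$ ($P = 3 - 2 = 1$)
$B{\left(u,U \right)} = -75 + 148 U + U u$ ($B{\left(u,U \right)} = -4 - \left(71 - 148 U - U u\right) = -4 + \left(-71 + 148 U + U u\right) = -75 + 148 U + U u$)
$\sqrt{B{\left(j{\left(15,12 \right)},6 P \right)} + 15358} = \sqrt{\left(-75 + 148 \cdot 6 \cdot 1 + 6 \cdot 1 \cdot 15 \cdot 12\right) + 15358} = \sqrt{\left(-75 + 148 \cdot 6 + 6 \cdot 180\right) + 15358} = \sqrt{\left(-75 + 888 + 1080\right) + 15358} = \sqrt{1893 + 15358} = \sqrt{17251}$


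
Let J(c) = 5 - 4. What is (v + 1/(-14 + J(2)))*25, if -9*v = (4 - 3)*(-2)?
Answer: 425/117 ≈ 3.6325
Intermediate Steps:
J(c) = 1
v = 2/9 (v = -(4 - 3)*(-2)/9 = -(-2)/9 = -1/9*(-2) = 2/9 ≈ 0.22222)
(v + 1/(-14 + J(2)))*25 = (2/9 + 1/(-14 + 1))*25 = (2/9 + 1/(-13))*25 = (2/9 - 1/13)*25 = (17/117)*25 = 425/117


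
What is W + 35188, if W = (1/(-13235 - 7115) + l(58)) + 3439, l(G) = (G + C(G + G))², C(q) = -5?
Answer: 843222599/20350 ≈ 41436.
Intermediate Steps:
l(G) = (-5 + G)² (l(G) = (G - 5)² = (-5 + G)²)
W = 127146799/20350 (W = (1/(-13235 - 7115) + (-5 + 58)²) + 3439 = (1/(-20350) + 53²) + 3439 = (-1/20350 + 2809) + 3439 = 57163149/20350 + 3439 = 127146799/20350 ≈ 6248.0)
W + 35188 = 127146799/20350 + 35188 = 843222599/20350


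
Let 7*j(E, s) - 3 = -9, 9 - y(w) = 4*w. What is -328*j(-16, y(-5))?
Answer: 1968/7 ≈ 281.14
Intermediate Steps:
y(w) = 9 - 4*w
j(E, s) = -6/7 (j(E, s) = 3/7 + (⅐)*(-9) = 3/7 - 9/7 = -6/7)
-328*j(-16, y(-5)) = -328*(-6/7) = 1968/7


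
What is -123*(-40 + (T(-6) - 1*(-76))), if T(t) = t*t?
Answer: -8856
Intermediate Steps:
T(t) = t**2
-123*(-40 + (T(-6) - 1*(-76))) = -123*(-40 + ((-6)**2 - 1*(-76))) = -123*(-40 + (36 + 76)) = -123*(-40 + 112) = -123*72 = -8856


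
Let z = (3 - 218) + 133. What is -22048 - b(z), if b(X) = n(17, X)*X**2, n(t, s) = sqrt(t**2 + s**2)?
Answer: -22048 - 6724*sqrt(7013) ≈ -5.8514e+5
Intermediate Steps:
n(t, s) = sqrt(s**2 + t**2)
z = -82 (z = -215 + 133 = -82)
b(X) = X**2*sqrt(289 + X**2) (b(X) = sqrt(X**2 + 17**2)*X**2 = sqrt(X**2 + 289)*X**2 = sqrt(289 + X**2)*X**2 = X**2*sqrt(289 + X**2))
-22048 - b(z) = -22048 - (-82)**2*sqrt(289 + (-82)**2) = -22048 - 6724*sqrt(289 + 6724) = -22048 - 6724*sqrt(7013)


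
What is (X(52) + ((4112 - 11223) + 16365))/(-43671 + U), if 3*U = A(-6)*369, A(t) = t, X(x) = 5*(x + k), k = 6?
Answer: -9544/44409 ≈ -0.21491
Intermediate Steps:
X(x) = 30 + 5*x (X(x) = 5*(x + 6) = 5*(6 + x) = 30 + 5*x)
U = -738 (U = (-6*369)/3 = (⅓)*(-2214) = -738)
(X(52) + ((4112 - 11223) + 16365))/(-43671 + U) = ((30 + 5*52) + ((4112 - 11223) + 16365))/(-43671 - 738) = ((30 + 260) + (-7111 + 16365))/(-44409) = (290 + 9254)*(-1/44409) = 9544*(-1/44409) = -9544/44409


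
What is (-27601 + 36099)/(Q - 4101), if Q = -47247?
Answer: -4249/25674 ≈ -0.16550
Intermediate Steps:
(-27601 + 36099)/(Q - 4101) = (-27601 + 36099)/(-47247 - 4101) = 8498/(-51348) = 8498*(-1/51348) = -4249/25674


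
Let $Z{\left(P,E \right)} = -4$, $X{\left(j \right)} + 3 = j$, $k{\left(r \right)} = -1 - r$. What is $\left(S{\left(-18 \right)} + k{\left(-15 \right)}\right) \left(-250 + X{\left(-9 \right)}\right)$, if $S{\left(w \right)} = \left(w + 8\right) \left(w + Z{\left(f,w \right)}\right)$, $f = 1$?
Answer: $-61308$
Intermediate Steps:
$X{\left(j \right)} = -3 + j$
$S{\left(w \right)} = \left(-4 + w\right) \left(8 + w\right)$ ($S{\left(w \right)} = \left(w + 8\right) \left(w - 4\right) = \left(8 + w\right) \left(-4 + w\right) = \left(-4 + w\right) \left(8 + w\right)$)
$\left(S{\left(-18 \right)} + k{\left(-15 \right)}\right) \left(-250 + X{\left(-9 \right)}\right) = \left(\left(-32 + \left(-18\right)^{2} + 4 \left(-18\right)\right) - -14\right) \left(-250 - 12\right) = \left(\left(-32 + 324 - 72\right) + \left(-1 + 15\right)\right) \left(-250 - 12\right) = \left(220 + 14\right) \left(-262\right) = 234 \left(-262\right) = -61308$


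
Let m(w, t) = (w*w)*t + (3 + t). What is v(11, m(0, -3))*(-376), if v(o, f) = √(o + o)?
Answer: -376*√22 ≈ -1763.6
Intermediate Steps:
m(w, t) = 3 + t + t*w² (m(w, t) = w²*t + (3 + t) = t*w² + (3 + t) = 3 + t + t*w²)
v(o, f) = √2*√o (v(o, f) = √(2*o) = √2*√o)
v(11, m(0, -3))*(-376) = (√2*√11)*(-376) = √22*(-376) = -376*√22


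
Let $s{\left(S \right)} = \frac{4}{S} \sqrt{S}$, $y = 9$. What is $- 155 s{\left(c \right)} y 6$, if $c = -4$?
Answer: $16740 i \approx 16740.0 i$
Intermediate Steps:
$s{\left(S \right)} = \frac{4}{\sqrt{S}}$
$- 155 s{\left(c \right)} y 6 = - 155 \frac{4}{2 i} 9 \cdot 6 = - 155 \cdot 4 \left(- \frac{i}{2}\right) 9 \cdot 6 = - 155 - 2 i 9 \cdot 6 = - 155 - 18 i 6 = - 155 \left(- 108 i\right) = 16740 i$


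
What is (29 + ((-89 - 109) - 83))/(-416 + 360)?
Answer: 9/2 ≈ 4.5000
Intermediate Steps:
(29 + ((-89 - 109) - 83))/(-416 + 360) = (29 + (-198 - 83))/(-56) = (29 - 281)*(-1/56) = -252*(-1/56) = 9/2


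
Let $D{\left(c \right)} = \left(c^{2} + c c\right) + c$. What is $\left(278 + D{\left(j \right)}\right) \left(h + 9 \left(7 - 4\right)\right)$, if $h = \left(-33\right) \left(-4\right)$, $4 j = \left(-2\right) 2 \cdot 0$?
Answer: $44202$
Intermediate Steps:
$j = 0$ ($j = \frac{\left(-2\right) 2 \cdot 0}{4} = \frac{\left(-4\right) 0}{4} = \frac{1}{4} \cdot 0 = 0$)
$h = 132$
$D{\left(c \right)} = c + 2 c^{2}$ ($D{\left(c \right)} = \left(c^{2} + c^{2}\right) + c = 2 c^{2} + c = c + 2 c^{2}$)
$\left(278 + D{\left(j \right)}\right) \left(h + 9 \left(7 - 4\right)\right) = \left(278 + 0 \left(1 + 2 \cdot 0\right)\right) \left(132 + 9 \left(7 - 4\right)\right) = \left(278 + 0 \left(1 + 0\right)\right) \left(132 + 9 \cdot 3\right) = \left(278 + 0 \cdot 1\right) \left(132 + 27\right) = \left(278 + 0\right) 159 = 278 \cdot 159 = 44202$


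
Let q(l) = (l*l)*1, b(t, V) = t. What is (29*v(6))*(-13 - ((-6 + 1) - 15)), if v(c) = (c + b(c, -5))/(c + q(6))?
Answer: 58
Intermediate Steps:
q(l) = l**2 (q(l) = l**2*1 = l**2)
v(c) = 2*c/(36 + c) (v(c) = (c + c)/(c + 6**2) = (2*c)/(c + 36) = (2*c)/(36 + c) = 2*c/(36 + c))
(29*v(6))*(-13 - ((-6 + 1) - 15)) = (29*(2*6/(36 + 6)))*(-13 - ((-6 + 1) - 15)) = (29*(2*6/42))*(-13 - (-5 - 15)) = (29*(2*6*(1/42)))*(-13 - 1*(-20)) = (29*(2/7))*(-13 + 20) = (58/7)*7 = 58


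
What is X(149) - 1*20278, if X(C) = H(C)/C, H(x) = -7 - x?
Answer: -3021578/149 ≈ -20279.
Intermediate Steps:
X(C) = (-7 - C)/C
X(149) - 1*20278 = (-7 - 1*149)/149 - 1*20278 = (-7 - 149)/149 - 20278 = (1/149)*(-156) - 20278 = -156/149 - 20278 = -3021578/149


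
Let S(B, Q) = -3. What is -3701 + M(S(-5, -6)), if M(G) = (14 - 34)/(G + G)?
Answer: -11093/3 ≈ -3697.7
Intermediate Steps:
M(G) = -10/G (M(G) = -20*1/(2*G) = -10/G)
-3701 + M(S(-5, -6)) = -3701 - 10/(-3) = -3701 - 10*(-1/3) = -3701 + 10/3 = -11093/3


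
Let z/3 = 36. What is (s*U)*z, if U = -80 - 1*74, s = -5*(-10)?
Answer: -831600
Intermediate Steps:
s = 50
z = 108 (z = 3*36 = 108)
U = -154 (U = -80 - 74 = -154)
(s*U)*z = (50*(-154))*108 = -7700*108 = -831600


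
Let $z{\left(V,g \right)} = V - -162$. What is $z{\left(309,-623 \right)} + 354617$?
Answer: $355088$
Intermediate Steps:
$z{\left(V,g \right)} = 162 + V$ ($z{\left(V,g \right)} = V + 162 = 162 + V$)
$z{\left(309,-623 \right)} + 354617 = \left(162 + 309\right) + 354617 = 471 + 354617 = 355088$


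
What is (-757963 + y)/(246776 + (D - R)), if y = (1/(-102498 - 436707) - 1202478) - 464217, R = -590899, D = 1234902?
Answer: -1307387716891/1117543881285 ≈ -1.1699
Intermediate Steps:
y = -898690277476/539205 (y = (1/(-539205) - 1202478) - 464217 = (-1/539205 - 1202478) - 464217 = -648382149991/539205 - 464217 = -898690277476/539205 ≈ -1.6667e+6)
(-757963 + y)/(246776 + (D - R)) = (-757963 - 898690277476/539205)/(246776 + (1234902 - 1*(-590899))) = -1307387716891/(539205*(246776 + (1234902 + 590899))) = -1307387716891/(539205*(246776 + 1825801)) = -1307387716891/539205/2072577 = -1307387716891/539205*1/2072577 = -1307387716891/1117543881285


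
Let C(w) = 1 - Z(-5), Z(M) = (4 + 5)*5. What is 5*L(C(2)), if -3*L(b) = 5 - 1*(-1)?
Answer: -10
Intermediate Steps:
Z(M) = 45 (Z(M) = 9*5 = 45)
C(w) = -44 (C(w) = 1 - 1*45 = 1 - 45 = -44)
L(b) = -2 (L(b) = -(5 - 1*(-1))/3 = -(5 + 1)/3 = -1/3*6 = -2)
5*L(C(2)) = 5*(-2) = -10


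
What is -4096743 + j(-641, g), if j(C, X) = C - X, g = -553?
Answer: -4096831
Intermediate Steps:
-4096743 + j(-641, g) = -4096743 + (-641 - 1*(-553)) = -4096743 + (-641 + 553) = -4096743 - 88 = -4096831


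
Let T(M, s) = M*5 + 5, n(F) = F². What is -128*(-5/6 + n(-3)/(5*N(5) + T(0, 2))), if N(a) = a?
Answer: 1024/15 ≈ 68.267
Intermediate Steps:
T(M, s) = 5 + 5*M (T(M, s) = 5*M + 5 = 5 + 5*M)
-128*(-5/6 + n(-3)/(5*N(5) + T(0, 2))) = -128*(-5/6 + (-3)²/(5*5 + (5 + 5*0))) = -128*(-5*⅙ + 9/(25 + (5 + 0))) = -128*(-⅚ + 9/(25 + 5)) = -128*(-⅚ + 9/30) = -128*(-⅚ + 9*(1/30)) = -128*(-⅚ + 3/10) = -128*(-8/15) = 1024/15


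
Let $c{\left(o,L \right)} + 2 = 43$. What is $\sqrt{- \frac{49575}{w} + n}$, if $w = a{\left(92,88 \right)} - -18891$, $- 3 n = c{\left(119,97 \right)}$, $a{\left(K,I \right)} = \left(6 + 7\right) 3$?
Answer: $\frac{i \sqrt{233433402}}{3786} \approx 4.0355 i$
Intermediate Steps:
$a{\left(K,I \right)} = 39$ ($a{\left(K,I \right)} = 13 \cdot 3 = 39$)
$c{\left(o,L \right)} = 41$ ($c{\left(o,L \right)} = -2 + 43 = 41$)
$n = - \frac{41}{3}$ ($n = \left(- \frac{1}{3}\right) 41 = - \frac{41}{3} \approx -13.667$)
$w = 18930$ ($w = 39 - -18891 = 39 + 18891 = 18930$)
$\sqrt{- \frac{49575}{w} + n} = \sqrt{- \frac{49575}{18930} - \frac{41}{3}} = \sqrt{\left(-49575\right) \frac{1}{18930} - \frac{41}{3}} = \sqrt{- \frac{3305}{1262} - \frac{41}{3}} = \sqrt{- \frac{61657}{3786}} = \frac{i \sqrt{233433402}}{3786}$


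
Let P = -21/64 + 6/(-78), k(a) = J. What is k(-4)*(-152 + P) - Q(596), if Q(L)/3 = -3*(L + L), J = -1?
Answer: 9052497/832 ≈ 10880.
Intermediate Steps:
k(a) = -1
P = -337/832 (P = -21*1/64 + 6*(-1/78) = -21/64 - 1/13 = -337/832 ≈ -0.40505)
Q(L) = -18*L (Q(L) = 3*(-3*(L + L)) = 3*(-6*L) = -18*L)
k(-4)*(-152 + P) - Q(596) = -(-152 - 337/832) - (-18)*596 = -1*(-126801/832) - 1*(-10728) = 126801/832 + 10728 = 9052497/832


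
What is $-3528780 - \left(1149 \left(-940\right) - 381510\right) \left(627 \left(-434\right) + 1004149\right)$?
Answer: $1069911019890$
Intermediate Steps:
$-3528780 - \left(1149 \left(-940\right) - 381510\right) \left(627 \left(-434\right) + 1004149\right) = -3528780 - \left(-1080060 - 381510\right) \left(-272118 + 1004149\right) = -3528780 - \left(-1461570\right) 732031 = -3528780 - -1069914548670 = -3528780 + 1069914548670 = 1069911019890$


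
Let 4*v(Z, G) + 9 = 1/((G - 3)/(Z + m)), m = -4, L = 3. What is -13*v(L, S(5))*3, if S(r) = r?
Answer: 741/8 ≈ 92.625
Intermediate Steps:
v(Z, G) = -9/4 + (-4 + Z)/(4*(-3 + G)) (v(Z, G) = -9/4 + 1/(4*(((G - 3)/(Z - 4)))) = -9/4 + 1/(4*(((-3 + G)/(-4 + Z)))) = -9/4 + ((-4 + Z)/(-3 + G))/4 = -9/4 + (-4 + Z)/(4*(-3 + G)))
-13*v(L, S(5))*3 = -13*(23 + 3 - 9*5)/(4*(-3 + 5))*3 = -13*(23 + 3 - 45)/(4*2)*3 = -13*(-19)/(4*2)*3 = -13*(-19/8)*3 = (247/8)*3 = 741/8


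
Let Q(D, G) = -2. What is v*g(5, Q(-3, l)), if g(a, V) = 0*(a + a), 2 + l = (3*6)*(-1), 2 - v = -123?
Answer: 0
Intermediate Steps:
v = 125 (v = 2 - 1*(-123) = 2 + 123 = 125)
l = -20 (l = -2 + (3*6)*(-1) = -2 + 18*(-1) = -2 - 18 = -20)
g(a, V) = 0 (g(a, V) = 0*(2*a) = 0)
v*g(5, Q(-3, l)) = 125*0 = 0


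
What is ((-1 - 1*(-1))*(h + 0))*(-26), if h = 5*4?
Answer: 0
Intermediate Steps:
h = 20
((-1 - 1*(-1))*(h + 0))*(-26) = ((-1 - 1*(-1))*(20 + 0))*(-26) = ((-1 + 1)*20)*(-26) = (0*20)*(-26) = 0*(-26) = 0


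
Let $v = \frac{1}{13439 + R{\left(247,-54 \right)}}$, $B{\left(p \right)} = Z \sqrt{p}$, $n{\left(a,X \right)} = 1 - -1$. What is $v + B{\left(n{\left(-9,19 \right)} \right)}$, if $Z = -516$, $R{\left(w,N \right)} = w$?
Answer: $\frac{1}{13686} - 516 \sqrt{2} \approx -729.73$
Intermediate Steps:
$n{\left(a,X \right)} = 2$ ($n{\left(a,X \right)} = 1 + 1 = 2$)
$B{\left(p \right)} = - 516 \sqrt{p}$
$v = \frac{1}{13686}$ ($v = \frac{1}{13439 + 247} = \frac{1}{13686} \approx 7.3067 \cdot 10^{-5}$)
$v + B{\left(n{\left(-9,19 \right)} \right)} = \frac{1}{13686} - 516 \sqrt{2}$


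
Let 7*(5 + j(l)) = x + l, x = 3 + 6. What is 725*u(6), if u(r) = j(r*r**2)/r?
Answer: 68875/21 ≈ 3279.8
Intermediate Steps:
x = 9
j(l) = -26/7 + l/7 (j(l) = -5 + (9 + l)/7 = -5 + (9/7 + l/7) = -26/7 + l/7)
u(r) = (-26/7 + r**3/7)/r (u(r) = (-26/7 + (r*r**2)/7)/r = (-26/7 + r**3/7)/r)
725*u(6) = 725*((1/7)*(-26 + 6**3)/6) = 725*((1/7)*(1/6)*(-26 + 216)) = 725*((1/7)*(1/6)*190) = 725*(95/21) = 68875/21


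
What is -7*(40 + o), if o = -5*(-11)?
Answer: -665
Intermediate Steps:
o = 55
-7*(40 + o) = -7*(40 + 55) = -7*95 = -665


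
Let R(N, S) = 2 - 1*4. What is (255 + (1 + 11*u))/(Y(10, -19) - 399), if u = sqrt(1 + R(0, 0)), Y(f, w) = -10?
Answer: -256/409 - 11*I/409 ≈ -0.62592 - 0.026895*I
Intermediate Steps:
R(N, S) = -2 (R(N, S) = 2 - 4 = -2)
u = I (u = sqrt(1 - 2) = sqrt(-1) = I ≈ 1.0*I)
(255 + (1 + 11*u))/(Y(10, -19) - 399) = (255 + (1 + 11*I))/(-10 - 399) = (256 + 11*I)/(-409) = (256 + 11*I)*(-1/409) = -256/409 - 11*I/409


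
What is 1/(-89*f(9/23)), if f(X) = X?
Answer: -23/801 ≈ -0.028714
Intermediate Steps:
1/(-89*f(9/23)) = 1/(-801/23) = -23/801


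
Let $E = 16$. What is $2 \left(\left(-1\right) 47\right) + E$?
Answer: $-78$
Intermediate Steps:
$2 \left(\left(-1\right) 47\right) + E = 2 \left(\left(-1\right) 47\right) + 16 = 2 \left(-47\right) + 16 = -94 + 16 = -78$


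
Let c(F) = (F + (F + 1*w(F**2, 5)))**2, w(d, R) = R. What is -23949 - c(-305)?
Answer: -389974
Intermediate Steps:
c(F) = (5 + 2*F)**2 (c(F) = (F + (F + 1*5))**2 = (F + (F + 5))**2 = (F + (5 + F))**2 = (5 + 2*F)**2)
-23949 - c(-305) = -23949 - (5 + 2*(-305))**2 = -23949 - (5 - 610)**2 = -23949 - 1*(-605)**2 = -23949 - 1*366025 = -23949 - 366025 = -389974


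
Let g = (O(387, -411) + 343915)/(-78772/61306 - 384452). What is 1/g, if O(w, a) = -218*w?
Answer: -11784646542/7955955497 ≈ -1.4812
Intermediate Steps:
g = -7955955497/11784646542 (g = (-218*387 + 343915)/(-78772/61306 - 384452) = (-84366 + 343915)/(-78772*1/61306 - 384452) = 259549/(-39386/30653 - 384452) = 259549/(-11784646542/30653) = 259549*(-30653/11784646542) = -7955955497/11784646542 ≈ -0.67511)
1/g = 1/(-7955955497/11784646542) = -11784646542/7955955497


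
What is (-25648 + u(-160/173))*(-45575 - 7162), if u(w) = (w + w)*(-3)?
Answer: 233948926128/173 ≈ 1.3523e+9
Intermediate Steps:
u(w) = -6*w (u(w) = (2*w)*(-3) = -6*w)
(-25648 + u(-160/173))*(-45575 - 7162) = (-25648 - (-960)/173)*(-45575 - 7162) = (-25648 - (-960)/173)*(-52737) = (-25648 - 6*(-160/173))*(-52737) = (-25648 + 960/173)*(-52737) = -4436144/173*(-52737) = 233948926128/173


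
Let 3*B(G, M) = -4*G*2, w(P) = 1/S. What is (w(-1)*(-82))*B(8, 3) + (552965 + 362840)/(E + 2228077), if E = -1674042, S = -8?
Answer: -72139909/332421 ≈ -217.01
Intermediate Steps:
w(P) = -⅛ (w(P) = 1/(-8) = -⅛)
B(G, M) = -8*G/3 (B(G, M) = (-4*G*2)/3 = (-8*G)/3 = -8*G/3)
(w(-1)*(-82))*B(8, 3) + (552965 + 362840)/(E + 2228077) = (-⅛*(-82))*(-8/3*8) + (552965 + 362840)/(-1674042 + 2228077) = (41/4)*(-64/3) + 915805/554035 = -656/3 + 915805*(1/554035) = -656/3 + 183161/110807 = -72139909/332421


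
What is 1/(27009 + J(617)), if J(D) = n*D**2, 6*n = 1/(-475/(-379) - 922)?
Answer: 2093778/56406568871 ≈ 3.7119e-5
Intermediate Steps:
n = -379/2093778 (n = 1/(6*(-475/(-379) - 922)) = 1/(6*(-475*(-1/379) - 922)) = 1/(6*(475/379 - 922)) = 1/(6*(-348963/379)) = (1/6)*(-379/348963) = -379/2093778 ≈ -0.00018101)
J(D) = -379*D**2/2093778
1/(27009 + J(617)) = 1/(27009 - 379/2093778*617**2) = 1/(27009 - 379/2093778*380689) = 1/(27009 - 144281131/2093778) = 1/(56406568871/2093778) = 2093778/56406568871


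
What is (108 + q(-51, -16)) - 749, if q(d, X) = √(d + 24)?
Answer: -641 + 3*I*√3 ≈ -641.0 + 5.1962*I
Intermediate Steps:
q(d, X) = √(24 + d)
(108 + q(-51, -16)) - 749 = (108 + √(24 - 51)) - 749 = (108 + √(-27)) - 749 = (108 + 3*I*√3) - 749 = -641 + 3*I*√3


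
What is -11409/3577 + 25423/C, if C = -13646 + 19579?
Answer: 23248474/21222341 ≈ 1.0955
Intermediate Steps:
C = 5933
-11409/3577 + 25423/C = -11409/3577 + 25423/5933 = 23248474/21222341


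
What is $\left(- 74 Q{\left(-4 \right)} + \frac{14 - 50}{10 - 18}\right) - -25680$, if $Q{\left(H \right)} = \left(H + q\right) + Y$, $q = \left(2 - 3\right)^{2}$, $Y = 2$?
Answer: $\frac{51517}{2} \approx 25759.0$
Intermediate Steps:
$q = 1$ ($q = \left(-1\right)^{2} = 1$)
$Q{\left(H \right)} = 3 + H$ ($Q{\left(H \right)} = \left(H + 1\right) + 2 = \left(1 + H\right) + 2 = 3 + H$)
$\left(- 74 Q{\left(-4 \right)} + \frac{14 - 50}{10 - 18}\right) - -25680 = \left(- 74 \left(3 - 4\right) + \frac{14 - 50}{10 - 18}\right) - -25680 = \left(\left(-74\right) \left(-1\right) - \frac{36}{-8}\right) + 25680 = \left(74 - - \frac{9}{2}\right) + 25680 = \left(74 + \frac{9}{2}\right) + 25680 = \frac{157}{2} + 25680 = \frac{51517}{2}$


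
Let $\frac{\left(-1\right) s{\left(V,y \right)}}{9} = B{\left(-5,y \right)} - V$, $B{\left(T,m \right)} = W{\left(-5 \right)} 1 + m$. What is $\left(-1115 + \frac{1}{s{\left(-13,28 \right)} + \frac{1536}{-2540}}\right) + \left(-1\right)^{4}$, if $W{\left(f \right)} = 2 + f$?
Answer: $- \frac{242355791}{217554} \approx -1114.0$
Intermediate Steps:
$B{\left(T,m \right)} = -3 + m$ ($B{\left(T,m \right)} = \left(2 - 5\right) 1 + m = \left(-3\right) 1 + m = -3 + m$)
$s{\left(V,y \right)} = 27 - 9 y + 9 V$ ($s{\left(V,y \right)} = - 9 \left(\left(-3 + y\right) - V\right) = - 9 \left(-3 + y - V\right) = 27 - 9 y + 9 V$)
$\left(-1115 + \frac{1}{s{\left(-13,28 \right)} + \frac{1536}{-2540}}\right) + \left(-1\right)^{4} = \left(-1115 + \frac{1}{\left(27 - 252 + 9 \left(-13\right)\right) + \frac{1536}{-2540}}\right) + \left(-1\right)^{4} = \left(-1115 + \frac{1}{\left(27 - 252 - 117\right) + 1536 \left(- \frac{1}{2540}\right)}\right) + 1 = \left(-1115 + \frac{1}{-342 - \frac{384}{635}}\right) + 1 = \left(-1115 + \frac{1}{- \frac{217554}{635}}\right) + 1 = \left(-1115 - \frac{635}{217554}\right) + 1 = - \frac{242573345}{217554} + 1 = - \frac{242355791}{217554}$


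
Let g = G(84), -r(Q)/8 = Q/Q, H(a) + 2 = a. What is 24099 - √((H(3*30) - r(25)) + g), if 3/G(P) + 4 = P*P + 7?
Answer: 24099 - √531516817/2353 ≈ 24089.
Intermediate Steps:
H(a) = -2 + a
r(Q) = -8 (r(Q) = -8*Q/Q = -8*1 = -8)
G(P) = 3/(3 + P²) (G(P) = 3/(-4 + (P*P + 7)) = 3/(-4 + (P² + 7)) = 3/(-4 + (7 + P²)) = 3/(3 + P²))
g = 1/2353 (g = 3/(3 + 84²) = 3/(3 + 7056) = 3/7059 = 3*(1/7059) = 1/2353 ≈ 0.00042499)
24099 - √((H(3*30) - r(25)) + g) = 24099 - √(((-2 + 3*30) - 1*(-8)) + 1/2353) = 24099 - √(((-2 + 90) + 8) + 1/2353) = 24099 - √((88 + 8) + 1/2353) = 24099 - √(96 + 1/2353) = 24099 - √(225889/2353) = 24099 - √531516817/2353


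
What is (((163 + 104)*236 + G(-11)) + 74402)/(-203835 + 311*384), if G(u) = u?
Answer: -15267/9379 ≈ -1.6278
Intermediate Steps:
(((163 + 104)*236 + G(-11)) + 74402)/(-203835 + 311*384) = (((163 + 104)*236 - 11) + 74402)/(-203835 + 311*384) = ((267*236 - 11) + 74402)/(-203835 + 119424) = ((63012 - 11) + 74402)/(-84411) = (63001 + 74402)*(-1/84411) = 137403*(-1/84411) = -15267/9379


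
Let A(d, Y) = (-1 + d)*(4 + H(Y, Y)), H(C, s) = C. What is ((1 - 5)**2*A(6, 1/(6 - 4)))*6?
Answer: 2160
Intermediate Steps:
A(d, Y) = (-1 + d)*(4 + Y)
((1 - 5)**2*A(6, 1/(6 - 4)))*6 = ((1 - 5)**2*(-4 - 1/(6 - 4) + 4*6 + 6/(6 - 4)))*6 = ((-4)**2*(-4 - 1/2 + 24 + 6/2))*6 = (16*(-4 - 1*1/2 + 24 + (1/2)*6))*6 = (16*(-4 - 1/2 + 24 + 3))*6 = (16*(45/2))*6 = 360*6 = 2160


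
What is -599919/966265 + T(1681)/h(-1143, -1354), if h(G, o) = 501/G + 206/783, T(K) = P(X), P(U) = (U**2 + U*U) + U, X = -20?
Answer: -2998312508931/673486705 ≈ -4451.9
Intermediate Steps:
P(U) = U + 2*U**2 (P(U) = (U**2 + U**2) + U = 2*U**2 + U = U + 2*U**2)
T(K) = 780 (T(K) = -20*(1 + 2*(-20)) = -20*(1 - 40) = -20*(-39) = 780)
h(G, o) = 206/783 + 501/G (h(G, o) = 501/G + 206*(1/783) = 501/G + 206/783 = 206/783 + 501/G)
-599919/966265 + T(1681)/h(-1143, -1354) = -599919/966265 + 780/(206/783 + 501/(-1143)) = -599919*1/966265 + 780/(206/783 + 501*(-1/1143)) = -599919/966265 + 780/(206/783 - 167/381) = -599919/966265 + 780/(-17425/99441) = -599919/966265 + 780*(-99441/17425) = -599919/966265 - 15512796/3485 = -2998312508931/673486705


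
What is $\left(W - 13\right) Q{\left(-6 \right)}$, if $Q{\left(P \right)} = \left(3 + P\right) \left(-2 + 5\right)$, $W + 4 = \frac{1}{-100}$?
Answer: $\frac{15309}{100} \approx 153.09$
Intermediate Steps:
$W = - \frac{401}{100}$ ($W = -4 + \frac{1}{-100} = -4 - \frac{1}{100} = - \frac{401}{100} \approx -4.01$)
$Q{\left(P \right)} = 9 + 3 P$ ($Q{\left(P \right)} = \left(3 + P\right) 3 = 9 + 3 P$)
$\left(W - 13\right) Q{\left(-6 \right)} = \left(- \frac{401}{100} - 13\right) \left(9 + 3 \left(-6\right)\right) = - \frac{1701 \left(9 - 18\right)}{100} = \left(- \frac{1701}{100}\right) \left(-9\right) = \frac{15309}{100}$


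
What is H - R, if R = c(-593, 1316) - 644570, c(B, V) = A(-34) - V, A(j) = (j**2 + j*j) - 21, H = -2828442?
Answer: -2184847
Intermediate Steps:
A(j) = -21 + 2*j**2 (A(j) = (j**2 + j**2) - 21 = 2*j**2 - 21 = -21 + 2*j**2)
c(B, V) = 2291 - V (c(B, V) = (-21 + 2*(-34)**2) - V = (-21 + 2*1156) - V = (-21 + 2312) - V = 2291 - V)
R = -643595 (R = (2291 - 1*1316) - 644570 = (2291 - 1316) - 644570 = 975 - 644570 = -643595)
H - R = -2828442 - 1*(-643595) = -2828442 + 643595 = -2184847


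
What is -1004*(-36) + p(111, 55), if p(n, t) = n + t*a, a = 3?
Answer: 36420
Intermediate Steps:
p(n, t) = n + 3*t (p(n, t) = n + t*3 = n + 3*t)
-1004*(-36) + p(111, 55) = -1004*(-36) + (111 + 3*55) = 36144 + (111 + 165) = 36144 + 276 = 36420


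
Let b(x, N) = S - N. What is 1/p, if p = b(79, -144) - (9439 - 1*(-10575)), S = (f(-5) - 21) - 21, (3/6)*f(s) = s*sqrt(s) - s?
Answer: I/(2*(-9951*I + 5*sqrt(5))) ≈ -5.0246e-5 + 5.6454e-8*I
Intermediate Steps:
f(s) = -2*s + 2*s**(3/2) (f(s) = 2*(s*sqrt(s) - s) = 2*(s**(3/2) - s) = -2*s + 2*s**(3/2))
S = -32 - 10*I*sqrt(5) (S = ((-2*(-5) + 2*(-5)**(3/2)) - 21) - 21 = ((10 + 2*(-5*I*sqrt(5))) - 21) - 21 = ((10 - 10*I*sqrt(5)) - 21) - 21 = (-11 - 10*I*sqrt(5)) - 21 = -32 - 10*I*sqrt(5) ≈ -32.0 - 22.361*I)
b(x, N) = -32 - N - 10*I*sqrt(5) (b(x, N) = (-32 - 10*I*sqrt(5)) - N = -32 - N - 10*I*sqrt(5))
p = -19902 - 10*I*sqrt(5) (p = (-32 - 1*(-144) - 10*I*sqrt(5)) - (9439 - 1*(-10575)) = (-32 + 144 - 10*I*sqrt(5)) - (9439 + 10575) = (112 - 10*I*sqrt(5)) - 1*20014 = (112 - 10*I*sqrt(5)) - 20014 = -19902 - 10*I*sqrt(5) ≈ -19902.0 - 22.361*I)
1/p = 1/(-19902 - 10*I*sqrt(5))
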